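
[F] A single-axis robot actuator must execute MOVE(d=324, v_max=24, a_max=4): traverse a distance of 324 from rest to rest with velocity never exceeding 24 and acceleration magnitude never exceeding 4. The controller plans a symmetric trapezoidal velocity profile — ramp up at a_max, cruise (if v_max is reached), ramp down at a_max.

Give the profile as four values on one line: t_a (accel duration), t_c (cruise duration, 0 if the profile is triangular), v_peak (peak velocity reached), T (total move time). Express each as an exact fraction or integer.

vₘ²/aₘ = 24²/4 = 144
324 ≥ 144 → trapezoidal
t_a = 24/4 = 6; v_peak = 24
d_cruise = 324 − 144 = 180; t_c = 180/24 = 15/2
T = 2·6 + 15/2 = 39/2

t_a=6 t_c=15/2 v_peak=24 T=39/2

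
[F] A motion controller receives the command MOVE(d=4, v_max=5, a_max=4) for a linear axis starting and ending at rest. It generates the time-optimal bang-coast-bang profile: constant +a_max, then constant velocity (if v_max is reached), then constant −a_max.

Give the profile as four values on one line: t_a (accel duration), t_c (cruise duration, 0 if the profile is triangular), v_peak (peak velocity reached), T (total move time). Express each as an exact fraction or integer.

(v_max)²/a_max = 5²/4 = 25/4
4 < 25/4 so t_c = 0
v_peak = √(4·4) = √16 = 4
t_a = 4/4 = 1; t_c = 0
T = 2·1 = 2

t_a=1 t_c=0 v_peak=4 T=2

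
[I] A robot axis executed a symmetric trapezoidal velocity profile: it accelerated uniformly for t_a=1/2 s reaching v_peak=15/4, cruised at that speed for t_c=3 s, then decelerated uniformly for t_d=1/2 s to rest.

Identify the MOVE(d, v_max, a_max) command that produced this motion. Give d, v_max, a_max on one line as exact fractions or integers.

d=105/8 v_max=15/4 a_max=15/2

a_max = (15/4)/(1/2) = 15/2
d_a = ½·15/4·1/2 = 15/16; d_c = 15/4·3 = 45/4
d = 2·15/16 + 45/4 = 105/8
t_c = 3 > 0 so v_max = 15/4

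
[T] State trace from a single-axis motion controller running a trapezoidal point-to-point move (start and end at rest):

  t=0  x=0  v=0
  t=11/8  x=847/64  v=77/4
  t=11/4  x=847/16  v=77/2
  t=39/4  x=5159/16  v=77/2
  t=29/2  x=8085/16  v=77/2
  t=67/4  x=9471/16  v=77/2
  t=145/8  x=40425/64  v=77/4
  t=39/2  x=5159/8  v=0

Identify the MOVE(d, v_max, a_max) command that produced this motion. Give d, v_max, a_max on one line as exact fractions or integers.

final state: t=39/2, x=5159/8, v=0 → d = 5159/8
a_max = (77/4−0)/(11/8−0) = 14
max v = 77/2 over t∈[11/4,67/4] → v_max = 77/2
check: 77/2·(11/4+14) = 5159/8 ✓

d=5159/8 v_max=77/2 a_max=14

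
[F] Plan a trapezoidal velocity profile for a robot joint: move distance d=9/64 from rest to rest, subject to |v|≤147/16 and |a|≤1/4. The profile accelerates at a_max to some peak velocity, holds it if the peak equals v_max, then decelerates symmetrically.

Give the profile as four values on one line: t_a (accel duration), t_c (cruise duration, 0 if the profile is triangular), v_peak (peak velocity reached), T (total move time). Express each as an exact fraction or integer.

t_a=3/4 t_c=0 v_peak=3/16 T=3/2

vₘ²/aₘ = (147/16)²/(1/4) = 21609/64
9/64 < 21609/64 so t_c = 0
v_peak = √(9/64·1/4) = √(9/256) = 3/16
t_a = (3/16)/(1/4) = 3/4; t_c = 0
T = 2·3/4 = 3/2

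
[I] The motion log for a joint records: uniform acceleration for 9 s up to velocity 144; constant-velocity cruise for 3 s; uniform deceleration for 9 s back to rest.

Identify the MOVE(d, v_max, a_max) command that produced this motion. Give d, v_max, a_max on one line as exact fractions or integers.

a_max = 144/9 = 16
d_a = ½·144·9 = 648; d_c = 144·3 = 432
d = 2·648 + 432 = 1728
t_c = 3 > 0 → v_max = v_peak = 144

d=1728 v_max=144 a_max=16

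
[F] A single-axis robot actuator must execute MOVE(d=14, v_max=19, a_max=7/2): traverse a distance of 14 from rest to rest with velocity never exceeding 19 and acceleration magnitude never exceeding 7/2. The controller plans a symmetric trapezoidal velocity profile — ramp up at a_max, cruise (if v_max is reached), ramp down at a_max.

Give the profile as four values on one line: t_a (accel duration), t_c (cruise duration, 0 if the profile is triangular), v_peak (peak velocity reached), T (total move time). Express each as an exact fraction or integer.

v_max²/a_max = 19²/(7/2) = 722/7
14 < 722/7 so t_c = 0
v_peak = √(14·7/2) = √49 = 7
t_a = 7/(7/2) = 2; t_c = 0
T = 2·2 = 4

t_a=2 t_c=0 v_peak=7 T=4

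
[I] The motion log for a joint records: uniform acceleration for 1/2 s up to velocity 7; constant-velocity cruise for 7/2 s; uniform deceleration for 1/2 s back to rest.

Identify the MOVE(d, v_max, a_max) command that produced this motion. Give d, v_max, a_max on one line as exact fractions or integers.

d=28 v_max=7 a_max=14

a_max = 7/(1/2) = 14
d_a = ½·7·1/2 = 7/4; d_c = 7·7/2 = 49/2
d = 2·7/4 + 49/2 = 28
t_c = 7/2 > 0 ⇒ limit active, v_max = 7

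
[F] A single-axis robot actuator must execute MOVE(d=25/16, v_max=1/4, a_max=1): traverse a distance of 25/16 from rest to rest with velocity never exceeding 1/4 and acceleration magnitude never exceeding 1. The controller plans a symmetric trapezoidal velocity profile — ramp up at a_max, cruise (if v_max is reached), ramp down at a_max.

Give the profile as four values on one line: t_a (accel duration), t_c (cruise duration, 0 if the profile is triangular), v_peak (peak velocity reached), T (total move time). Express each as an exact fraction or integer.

(v_max)²/a_max = (1/4)²/1 = 1/16
25/16 ≥ 1/16 → trapezoidal
t_a = (1/4)/1 = 1/4; v_peak = 1/4
d_cruise = 25/16 − 1/16 = 3/2; t_c = (3/2)/(1/4) = 6
T = 2·1/4 + 6 = 13/2

t_a=1/4 t_c=6 v_peak=1/4 T=13/2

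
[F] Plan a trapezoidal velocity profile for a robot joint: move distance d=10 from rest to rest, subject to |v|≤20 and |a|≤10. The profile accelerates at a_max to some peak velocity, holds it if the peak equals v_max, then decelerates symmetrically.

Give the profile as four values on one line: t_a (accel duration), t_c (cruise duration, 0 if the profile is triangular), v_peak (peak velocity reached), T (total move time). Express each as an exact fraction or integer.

t_a=1 t_c=0 v_peak=10 T=2

vₘ²/aₘ = 20²/10 = 40
10 < 40 so t_c = 0
v_peak = √(10·10) = √100 = 10
t_a = 10/10 = 1; t_c = 0
T = 2·1 = 2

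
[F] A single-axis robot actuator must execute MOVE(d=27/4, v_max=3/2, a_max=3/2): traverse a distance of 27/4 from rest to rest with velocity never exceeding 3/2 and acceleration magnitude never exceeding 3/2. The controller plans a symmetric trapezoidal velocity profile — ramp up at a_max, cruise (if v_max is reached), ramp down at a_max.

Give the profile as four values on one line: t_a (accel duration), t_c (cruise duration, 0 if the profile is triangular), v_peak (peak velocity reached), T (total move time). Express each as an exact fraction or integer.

(v_max)²/a_max = (3/2)²/(3/2) = 3/2
27/4 ≥ 3/2 ⇒ cruise phase
t_a = (3/2)/(3/2) = 1; v_peak = 3/2
d_cruise = 27/4 − 3/2 = 21/4; t_c = (21/4)/(3/2) = 7/2
T = 2·1 + 7/2 = 11/2

t_a=1 t_c=7/2 v_peak=3/2 T=11/2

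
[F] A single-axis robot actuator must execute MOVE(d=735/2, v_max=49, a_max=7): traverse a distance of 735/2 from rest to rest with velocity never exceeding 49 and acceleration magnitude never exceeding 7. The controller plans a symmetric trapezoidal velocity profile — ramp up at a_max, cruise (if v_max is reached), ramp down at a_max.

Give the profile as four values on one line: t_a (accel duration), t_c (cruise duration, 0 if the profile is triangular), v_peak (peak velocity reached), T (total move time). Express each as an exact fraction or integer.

t_a=7 t_c=1/2 v_peak=49 T=29/2

v_max²/a_max = 49²/7 = 343
735/2 ≥ 343 so v_max reached
t_a = 49/7 = 7; v_peak = 49
d_cruise = 735/2 − 343 = 49/2; t_c = (49/2)/49 = 1/2
T = 2·7 + 1/2 = 29/2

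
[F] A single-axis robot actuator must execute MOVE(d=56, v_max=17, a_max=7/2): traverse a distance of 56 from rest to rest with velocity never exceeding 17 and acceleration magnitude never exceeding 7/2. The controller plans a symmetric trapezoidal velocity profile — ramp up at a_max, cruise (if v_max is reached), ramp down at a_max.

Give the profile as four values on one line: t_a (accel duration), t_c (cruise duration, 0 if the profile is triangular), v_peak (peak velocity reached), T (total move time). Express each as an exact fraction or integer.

vₘ²/aₘ = 17²/(7/2) = 578/7
56 < 578/7 ⇒ no cruise
v_peak = √(56·7/2) = √196 = 14
t_a = 14/(7/2) = 4; t_c = 0
T = 2·4 = 8

t_a=4 t_c=0 v_peak=14 T=8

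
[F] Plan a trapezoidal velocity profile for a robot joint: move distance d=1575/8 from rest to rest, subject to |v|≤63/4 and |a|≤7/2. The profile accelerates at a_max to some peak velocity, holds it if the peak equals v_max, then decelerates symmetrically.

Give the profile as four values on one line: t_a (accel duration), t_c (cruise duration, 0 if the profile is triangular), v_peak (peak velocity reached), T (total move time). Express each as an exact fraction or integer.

v_max²/a_max = (63/4)²/(7/2) = 567/8
1575/8 ≥ 567/8 ⇒ cruise phase
t_a = (63/4)/(7/2) = 9/2; v_peak = 63/4
d_cruise = 1575/8 − 567/8 = 126; t_c = 126/(63/4) = 8
T = 2·9/2 + 8 = 17

t_a=9/2 t_c=8 v_peak=63/4 T=17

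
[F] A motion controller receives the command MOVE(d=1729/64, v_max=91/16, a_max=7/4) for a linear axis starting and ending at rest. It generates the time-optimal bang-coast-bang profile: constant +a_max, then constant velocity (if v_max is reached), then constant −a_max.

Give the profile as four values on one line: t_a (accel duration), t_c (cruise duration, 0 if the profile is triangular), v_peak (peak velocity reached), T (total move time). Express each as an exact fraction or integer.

t_a=13/4 t_c=3/2 v_peak=91/16 T=8

(v_max)²/a_max = (91/16)²/(7/4) = 1183/64
1729/64 ≥ 1183/64 so v_max reached
t_a = (91/16)/(7/4) = 13/4; v_peak = 91/16
d_cruise = 1729/64 − 1183/64 = 273/32; t_c = (273/32)/(91/16) = 3/2
T = 2·13/4 + 3/2 = 8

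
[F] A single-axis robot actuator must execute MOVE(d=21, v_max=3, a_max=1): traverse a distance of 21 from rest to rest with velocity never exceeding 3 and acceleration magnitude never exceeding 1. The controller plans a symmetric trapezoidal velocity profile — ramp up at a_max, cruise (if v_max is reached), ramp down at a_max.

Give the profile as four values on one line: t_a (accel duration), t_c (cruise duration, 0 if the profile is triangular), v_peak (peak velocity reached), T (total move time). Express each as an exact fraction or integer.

t_a=3 t_c=4 v_peak=3 T=10

vₘ²/aₘ = 3²/1 = 9
21 ≥ 9 → trapezoidal
t_a = 3/1 = 3; v_peak = 3
d_cruise = 21 − 9 = 12; t_c = 12/3 = 4
T = 2·3 + 4 = 10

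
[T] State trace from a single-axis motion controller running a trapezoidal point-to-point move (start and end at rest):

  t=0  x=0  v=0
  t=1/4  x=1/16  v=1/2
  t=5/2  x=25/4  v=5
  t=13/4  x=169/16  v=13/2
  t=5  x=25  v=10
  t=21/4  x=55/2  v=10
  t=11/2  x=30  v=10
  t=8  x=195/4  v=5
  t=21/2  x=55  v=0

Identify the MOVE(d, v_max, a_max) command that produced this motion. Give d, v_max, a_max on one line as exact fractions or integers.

d=55 v_max=10 a_max=2

final state: t=21/2, x=55, v=0 → d = 55
a_max = (1/2−0)/(1/4−0) = 2
max v = 10 over t∈[5,11/2] → v_max = 10
check: 10·(5+1/2) = 55 ✓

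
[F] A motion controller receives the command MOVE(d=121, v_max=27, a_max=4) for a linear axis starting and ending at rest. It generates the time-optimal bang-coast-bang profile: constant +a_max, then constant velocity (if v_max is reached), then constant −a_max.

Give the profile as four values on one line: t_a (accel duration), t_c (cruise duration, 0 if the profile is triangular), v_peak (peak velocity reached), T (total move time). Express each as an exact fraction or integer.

vₘ²/aₘ = 27²/4 = 729/4
121 < 729/4 ⇒ no cruise
v_peak = √(121·4) = √484 = 22
t_a = 22/4 = 11/2; t_c = 0
T = 2·11/2 = 11

t_a=11/2 t_c=0 v_peak=22 T=11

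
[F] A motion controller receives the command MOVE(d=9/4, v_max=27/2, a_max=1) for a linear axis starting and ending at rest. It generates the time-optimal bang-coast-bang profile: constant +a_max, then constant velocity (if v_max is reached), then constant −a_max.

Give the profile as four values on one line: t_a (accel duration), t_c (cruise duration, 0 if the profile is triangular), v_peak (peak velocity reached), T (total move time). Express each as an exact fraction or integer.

t_a=3/2 t_c=0 v_peak=3/2 T=3

v_max²/a_max = (27/2)²/1 = 729/4
9/4 < 729/4 so t_c = 0
v_peak = √(9/4·1) = √(9/4) = 3/2
t_a = (3/2)/1 = 3/2; t_c = 0
T = 2·3/2 = 3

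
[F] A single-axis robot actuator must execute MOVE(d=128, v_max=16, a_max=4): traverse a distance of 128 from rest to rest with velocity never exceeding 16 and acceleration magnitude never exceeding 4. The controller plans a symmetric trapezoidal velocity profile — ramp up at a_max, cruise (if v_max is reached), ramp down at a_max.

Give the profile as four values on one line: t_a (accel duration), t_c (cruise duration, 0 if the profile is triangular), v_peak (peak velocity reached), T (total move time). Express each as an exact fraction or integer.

t_a=4 t_c=4 v_peak=16 T=12

(v_max)²/a_max = 16²/4 = 64
128 ≥ 64 so v_max reached
t_a = 16/4 = 4; v_peak = 16
d_cruise = 128 − 64 = 64; t_c = 64/16 = 4
T = 2·4 + 4 = 12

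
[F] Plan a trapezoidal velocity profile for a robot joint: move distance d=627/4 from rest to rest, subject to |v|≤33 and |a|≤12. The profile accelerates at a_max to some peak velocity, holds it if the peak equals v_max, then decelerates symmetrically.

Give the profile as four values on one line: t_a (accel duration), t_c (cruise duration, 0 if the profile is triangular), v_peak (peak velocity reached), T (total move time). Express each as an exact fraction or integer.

v_max²/a_max = 33²/12 = 363/4
627/4 ≥ 363/4 ⇒ cruise phase
t_a = 33/12 = 11/4; v_peak = 33
d_cruise = 627/4 − 363/4 = 66; t_c = 66/33 = 2
T = 2·11/4 + 2 = 15/2

t_a=11/4 t_c=2 v_peak=33 T=15/2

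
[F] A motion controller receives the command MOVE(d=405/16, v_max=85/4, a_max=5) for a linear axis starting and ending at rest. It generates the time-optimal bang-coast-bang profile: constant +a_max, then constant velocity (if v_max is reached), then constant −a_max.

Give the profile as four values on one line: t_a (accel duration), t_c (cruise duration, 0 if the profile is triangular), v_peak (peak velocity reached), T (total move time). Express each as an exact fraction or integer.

(v_max)²/a_max = (85/4)²/5 = 1445/16
405/16 < 1445/16 → triangular
v_peak = √(405/16·5) = √(2025/16) = 45/4
t_a = (45/4)/5 = 9/4; t_c = 0
T = 2·9/4 = 9/2

t_a=9/4 t_c=0 v_peak=45/4 T=9/2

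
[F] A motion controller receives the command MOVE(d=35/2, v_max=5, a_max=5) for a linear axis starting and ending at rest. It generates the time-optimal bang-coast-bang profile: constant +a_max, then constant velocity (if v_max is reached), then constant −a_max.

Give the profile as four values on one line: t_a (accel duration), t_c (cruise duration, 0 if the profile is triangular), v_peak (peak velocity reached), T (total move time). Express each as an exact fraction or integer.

t_a=1 t_c=5/2 v_peak=5 T=9/2

(v_max)²/a_max = 5²/5 = 5
35/2 ≥ 5 ⇒ cruise phase
t_a = 5/5 = 1; v_peak = 5
d_cruise = 35/2 − 5 = 25/2; t_c = (25/2)/5 = 5/2
T = 2·1 + 5/2 = 9/2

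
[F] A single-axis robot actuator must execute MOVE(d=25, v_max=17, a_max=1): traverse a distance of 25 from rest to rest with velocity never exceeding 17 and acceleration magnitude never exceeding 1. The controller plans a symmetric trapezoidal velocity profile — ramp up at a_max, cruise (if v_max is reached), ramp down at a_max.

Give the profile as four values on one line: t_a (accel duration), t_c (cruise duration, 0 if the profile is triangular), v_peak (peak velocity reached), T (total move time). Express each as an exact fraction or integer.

t_a=5 t_c=0 v_peak=5 T=10

vₘ²/aₘ = 17²/1 = 289
25 < 289 so t_c = 0
v_peak = √(25·1) = √25 = 5
t_a = 5/1 = 5; t_c = 0
T = 2·5 = 10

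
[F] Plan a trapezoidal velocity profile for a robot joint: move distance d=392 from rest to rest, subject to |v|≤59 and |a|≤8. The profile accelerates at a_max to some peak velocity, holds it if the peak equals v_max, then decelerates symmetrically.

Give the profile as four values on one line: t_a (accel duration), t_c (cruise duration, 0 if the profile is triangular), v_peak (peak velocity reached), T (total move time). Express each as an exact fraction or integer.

t_a=7 t_c=0 v_peak=56 T=14

vₘ²/aₘ = 59²/8 = 3481/8
392 < 3481/8 so t_c = 0
v_peak = √(392·8) = √3136 = 56
t_a = 56/8 = 7; t_c = 0
T = 2·7 = 14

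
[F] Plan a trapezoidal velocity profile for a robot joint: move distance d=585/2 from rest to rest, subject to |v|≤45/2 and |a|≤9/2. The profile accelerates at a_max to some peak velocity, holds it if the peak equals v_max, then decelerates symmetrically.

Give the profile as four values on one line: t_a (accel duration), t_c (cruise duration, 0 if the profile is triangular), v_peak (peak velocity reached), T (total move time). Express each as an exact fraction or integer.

t_a=5 t_c=8 v_peak=45/2 T=18

(v_max)²/a_max = (45/2)²/(9/2) = 225/2
585/2 ≥ 225/2 ⇒ cruise phase
t_a = (45/2)/(9/2) = 5; v_peak = 45/2
d_cruise = 585/2 − 225/2 = 180; t_c = 180/(45/2) = 8
T = 2·5 + 8 = 18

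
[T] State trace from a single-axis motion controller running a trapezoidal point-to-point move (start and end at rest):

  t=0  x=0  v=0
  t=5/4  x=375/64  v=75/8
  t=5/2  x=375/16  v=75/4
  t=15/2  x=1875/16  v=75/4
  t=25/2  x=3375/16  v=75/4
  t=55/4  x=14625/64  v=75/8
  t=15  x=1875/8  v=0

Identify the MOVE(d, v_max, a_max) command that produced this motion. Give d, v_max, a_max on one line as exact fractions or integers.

final state: t=15, x=1875/8, v=0 → d = 1875/8
a_max = (75/8−0)/(5/4−0) = 15/2
max v = 75/4 over t∈[5/2,25/2] → v_max = 75/4
check: 75/4·(5/2+10) = 1875/8 ✓

d=1875/8 v_max=75/4 a_max=15/2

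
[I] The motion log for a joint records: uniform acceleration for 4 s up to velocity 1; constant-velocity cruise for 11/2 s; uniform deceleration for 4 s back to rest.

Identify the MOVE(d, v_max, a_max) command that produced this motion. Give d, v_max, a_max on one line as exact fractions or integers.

d=19/2 v_max=1 a_max=1/4

a_max = 1/4
d_a = ½·1·4 = 2; d_c = 1·11/2 = 11/2
d = 2·2 + 11/2 = 19/2
t_c = 11/2 > 0 → v_max = v_peak = 1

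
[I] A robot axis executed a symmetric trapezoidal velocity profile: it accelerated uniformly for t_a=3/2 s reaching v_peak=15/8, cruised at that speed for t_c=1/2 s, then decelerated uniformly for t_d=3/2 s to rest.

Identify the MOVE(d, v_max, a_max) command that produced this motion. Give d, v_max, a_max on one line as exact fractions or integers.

a_max = (15/8)/(3/2) = 5/4
d_a = ½·15/8·3/2 = 45/32; d_c = 15/8·1/2 = 15/16
d = 2·45/32 + 15/16 = 15/4
t_c = 1/2 > 0 so v_max = 15/8

d=15/4 v_max=15/8 a_max=5/4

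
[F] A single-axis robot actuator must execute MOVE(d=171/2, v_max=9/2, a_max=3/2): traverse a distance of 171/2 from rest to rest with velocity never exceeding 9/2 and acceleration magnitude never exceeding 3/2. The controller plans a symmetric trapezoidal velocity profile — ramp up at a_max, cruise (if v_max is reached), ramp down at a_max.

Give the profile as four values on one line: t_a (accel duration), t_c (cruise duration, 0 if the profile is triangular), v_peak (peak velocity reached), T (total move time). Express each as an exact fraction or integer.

vₘ²/aₘ = (9/2)²/(3/2) = 27/2
171/2 ≥ 27/2 so v_max reached
t_a = (9/2)/(3/2) = 3; v_peak = 9/2
d_cruise = 171/2 − 27/2 = 72; t_c = 72/(9/2) = 16
T = 2·3 + 16 = 22

t_a=3 t_c=16 v_peak=9/2 T=22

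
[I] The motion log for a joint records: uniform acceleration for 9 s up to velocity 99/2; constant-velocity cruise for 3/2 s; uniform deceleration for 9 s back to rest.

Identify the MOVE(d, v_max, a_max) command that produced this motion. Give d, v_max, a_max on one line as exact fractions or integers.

a_max = (99/2)/9 = 11/2
d_a = ½·99/2·9 = 891/4; d_c = 99/2·3/2 = 297/4
d = 2·891/4 + 297/4 = 2079/4
t_c = 3/2 > 0 ⇒ limit active, v_max = 99/2

d=2079/4 v_max=99/2 a_max=11/2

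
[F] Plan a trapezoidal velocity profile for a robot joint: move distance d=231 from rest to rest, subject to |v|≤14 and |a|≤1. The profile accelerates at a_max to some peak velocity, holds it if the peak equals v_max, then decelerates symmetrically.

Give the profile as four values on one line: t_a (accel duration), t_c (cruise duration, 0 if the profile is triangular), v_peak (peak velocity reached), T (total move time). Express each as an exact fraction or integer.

vₘ²/aₘ = 14²/1 = 196
231 ≥ 196 ⇒ cruise phase
t_a = 14/1 = 14; v_peak = 14
d_cruise = 231 − 196 = 35; t_c = 35/14 = 5/2
T = 2·14 + 5/2 = 61/2

t_a=14 t_c=5/2 v_peak=14 T=61/2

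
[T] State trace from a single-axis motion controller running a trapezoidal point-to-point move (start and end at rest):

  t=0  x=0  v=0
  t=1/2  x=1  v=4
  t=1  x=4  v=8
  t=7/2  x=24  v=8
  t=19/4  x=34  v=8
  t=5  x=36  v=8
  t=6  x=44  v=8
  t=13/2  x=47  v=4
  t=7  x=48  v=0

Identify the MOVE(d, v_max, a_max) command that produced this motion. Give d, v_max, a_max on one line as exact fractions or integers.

final state: t=7, x=48, v=0 → d = 48
a_max = (4−0)/(1/2−0) = 8
max v = 8 over t∈[1,6] → v_max = 8
check: 8·(1+5) = 48 ✓

d=48 v_max=8 a_max=8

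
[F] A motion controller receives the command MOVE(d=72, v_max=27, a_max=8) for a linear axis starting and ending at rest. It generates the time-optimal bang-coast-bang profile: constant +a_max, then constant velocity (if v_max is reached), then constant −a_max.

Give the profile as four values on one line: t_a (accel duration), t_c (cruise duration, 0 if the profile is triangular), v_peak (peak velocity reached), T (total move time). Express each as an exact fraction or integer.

t_a=3 t_c=0 v_peak=24 T=6

vₘ²/aₘ = 27²/8 = 729/8
72 < 729/8 so t_c = 0
v_peak = √(72·8) = √576 = 24
t_a = 24/8 = 3; t_c = 0
T = 2·3 = 6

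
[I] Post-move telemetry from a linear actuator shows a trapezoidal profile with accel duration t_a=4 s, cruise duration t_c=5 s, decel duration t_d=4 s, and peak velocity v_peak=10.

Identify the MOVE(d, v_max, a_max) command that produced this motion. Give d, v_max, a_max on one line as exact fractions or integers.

a_max = 10/4 = 5/2
d_a = ½·10·4 = 20; d_c = 10·5 = 50
d = 2·20 + 50 = 90
t_c = 5 > 0 so v_max = 10

d=90 v_max=10 a_max=5/2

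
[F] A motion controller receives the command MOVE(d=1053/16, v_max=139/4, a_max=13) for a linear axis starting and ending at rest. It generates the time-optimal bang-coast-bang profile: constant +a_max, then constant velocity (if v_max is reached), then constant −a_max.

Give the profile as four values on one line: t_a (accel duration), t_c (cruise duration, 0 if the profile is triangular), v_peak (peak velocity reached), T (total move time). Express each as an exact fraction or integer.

(v_max)²/a_max = (139/4)²/13 = 19321/208
1053/16 < 19321/208 ⇒ no cruise
v_peak = √(1053/16·13) = √(13689/16) = 117/4
t_a = (117/4)/13 = 9/4; t_c = 0
T = 2·9/4 = 9/2

t_a=9/4 t_c=0 v_peak=117/4 T=9/2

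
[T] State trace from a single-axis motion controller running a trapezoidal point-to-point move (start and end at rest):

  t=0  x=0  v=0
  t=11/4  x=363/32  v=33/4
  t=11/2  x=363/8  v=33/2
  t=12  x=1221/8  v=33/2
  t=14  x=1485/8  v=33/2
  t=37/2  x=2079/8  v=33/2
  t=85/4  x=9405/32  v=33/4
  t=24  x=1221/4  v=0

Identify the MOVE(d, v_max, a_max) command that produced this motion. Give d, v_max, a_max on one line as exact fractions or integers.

d=1221/4 v_max=33/2 a_max=3

final state: t=24, x=1221/4, v=0 → d = 1221/4
a_max = (33/4−0)/(11/4−0) = 3
max v = 33/2 over t∈[11/2,37/2] → v_max = 33/2
check: 33/2·(11/2+13) = 1221/4 ✓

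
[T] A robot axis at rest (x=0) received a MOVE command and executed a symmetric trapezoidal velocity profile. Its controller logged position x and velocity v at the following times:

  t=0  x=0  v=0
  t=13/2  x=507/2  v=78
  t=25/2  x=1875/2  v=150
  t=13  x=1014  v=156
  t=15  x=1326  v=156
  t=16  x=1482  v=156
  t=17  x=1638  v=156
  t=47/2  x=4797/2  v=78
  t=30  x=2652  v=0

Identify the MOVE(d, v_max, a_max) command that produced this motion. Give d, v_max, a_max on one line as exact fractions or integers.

final state: t=30, x=2652, v=0 → d = 2652
a_max = (78−0)/(13/2−0) = 12
max v = 156 over t∈[13,17] → v_max = 156
check: 156·(13+4) = 2652 ✓

d=2652 v_max=156 a_max=12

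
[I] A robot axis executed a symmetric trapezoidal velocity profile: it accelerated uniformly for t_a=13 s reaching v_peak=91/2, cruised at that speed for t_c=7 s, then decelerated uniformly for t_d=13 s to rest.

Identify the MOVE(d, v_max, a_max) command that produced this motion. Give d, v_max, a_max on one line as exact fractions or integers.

a_max = (91/2)/13 = 7/2
d_a = ½·91/2·13 = 1183/4; d_c = 91/2·7 = 637/2
d = 2·1183/4 + 637/2 = 910
t_c = 7 > 0 so v_max = 91/2

d=910 v_max=91/2 a_max=7/2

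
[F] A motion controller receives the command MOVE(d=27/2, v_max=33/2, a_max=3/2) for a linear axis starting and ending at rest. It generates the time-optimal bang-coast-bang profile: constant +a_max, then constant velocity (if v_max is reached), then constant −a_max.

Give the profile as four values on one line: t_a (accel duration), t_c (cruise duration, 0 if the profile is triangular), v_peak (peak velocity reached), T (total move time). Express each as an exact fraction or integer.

vₘ²/aₘ = (33/2)²/(3/2) = 363/2
27/2 < 363/2 so t_c = 0
v_peak = √(27/2·3/2) = √(81/4) = 9/2
t_a = (9/2)/(3/2) = 3; t_c = 0
T = 2·3 = 6

t_a=3 t_c=0 v_peak=9/2 T=6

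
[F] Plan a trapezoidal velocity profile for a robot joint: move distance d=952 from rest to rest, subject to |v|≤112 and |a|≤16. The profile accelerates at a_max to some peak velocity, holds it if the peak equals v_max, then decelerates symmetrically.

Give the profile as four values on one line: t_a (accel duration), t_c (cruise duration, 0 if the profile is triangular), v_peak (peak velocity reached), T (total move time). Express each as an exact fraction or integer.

(v_max)²/a_max = 112²/16 = 784
952 ≥ 784 → trapezoidal
t_a = 112/16 = 7; v_peak = 112
d_cruise = 952 − 784 = 168; t_c = 168/112 = 3/2
T = 2·7 + 3/2 = 31/2

t_a=7 t_c=3/2 v_peak=112 T=31/2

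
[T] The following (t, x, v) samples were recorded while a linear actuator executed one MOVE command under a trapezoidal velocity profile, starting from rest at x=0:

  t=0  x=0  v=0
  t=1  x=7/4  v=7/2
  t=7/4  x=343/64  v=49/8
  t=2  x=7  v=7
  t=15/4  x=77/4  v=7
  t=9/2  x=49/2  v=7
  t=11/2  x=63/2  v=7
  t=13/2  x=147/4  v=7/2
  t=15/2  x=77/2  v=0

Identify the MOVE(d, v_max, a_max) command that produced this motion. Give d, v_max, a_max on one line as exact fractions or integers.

d=77/2 v_max=7 a_max=7/2

final state: t=15/2, x=77/2, v=0 → d = 77/2
a_max = (7/2−0)/(1−0) = 7/2
max v = 7 over t∈[2,11/2] → v_max = 7
check: 7·(2+7/2) = 77/2 ✓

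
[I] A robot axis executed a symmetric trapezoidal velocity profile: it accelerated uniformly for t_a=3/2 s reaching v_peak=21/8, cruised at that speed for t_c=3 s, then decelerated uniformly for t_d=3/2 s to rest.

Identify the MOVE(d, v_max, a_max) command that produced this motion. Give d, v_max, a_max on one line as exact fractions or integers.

a_max = (21/8)/(3/2) = 7/4
d_a = ½·21/8·3/2 = 63/32; d_c = 21/8·3 = 63/8
d = 2·63/32 + 63/8 = 189/16
t_c = 3 > 0 so v_max = 21/8

d=189/16 v_max=21/8 a_max=7/4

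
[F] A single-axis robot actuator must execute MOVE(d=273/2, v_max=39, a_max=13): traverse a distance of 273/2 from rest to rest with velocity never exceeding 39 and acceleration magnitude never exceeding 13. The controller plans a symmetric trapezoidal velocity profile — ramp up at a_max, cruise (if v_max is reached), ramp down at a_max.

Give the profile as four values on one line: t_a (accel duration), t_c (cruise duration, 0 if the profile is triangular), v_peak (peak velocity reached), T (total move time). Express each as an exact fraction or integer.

t_a=3 t_c=1/2 v_peak=39 T=13/2

vₘ²/aₘ = 39²/13 = 117
273/2 ≥ 117 ⇒ cruise phase
t_a = 39/13 = 3; v_peak = 39
d_cruise = 273/2 − 117 = 39/2; t_c = (39/2)/39 = 1/2
T = 2·3 + 1/2 = 13/2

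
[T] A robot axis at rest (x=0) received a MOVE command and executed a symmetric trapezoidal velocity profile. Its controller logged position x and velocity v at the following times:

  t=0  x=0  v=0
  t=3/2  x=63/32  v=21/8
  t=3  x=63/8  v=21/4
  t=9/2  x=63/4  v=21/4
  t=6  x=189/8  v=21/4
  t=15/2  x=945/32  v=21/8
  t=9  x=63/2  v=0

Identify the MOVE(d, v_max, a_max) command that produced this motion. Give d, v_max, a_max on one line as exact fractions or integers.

final state: t=9, x=63/2, v=0 → d = 63/2
a_max = (21/8−0)/(3/2−0) = 7/4
max v = 21/4 over t∈[3,6] → v_max = 21/4
check: 21/4·(3+3) = 63/2 ✓

d=63/2 v_max=21/4 a_max=7/4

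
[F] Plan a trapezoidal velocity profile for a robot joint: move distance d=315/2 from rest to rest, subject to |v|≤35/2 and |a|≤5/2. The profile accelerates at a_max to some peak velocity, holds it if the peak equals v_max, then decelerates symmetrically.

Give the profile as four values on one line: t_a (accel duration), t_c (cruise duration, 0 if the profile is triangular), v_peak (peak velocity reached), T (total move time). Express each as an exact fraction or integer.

(v_max)²/a_max = (35/2)²/(5/2) = 245/2
315/2 ≥ 245/2 ⇒ cruise phase
t_a = (35/2)/(5/2) = 7; v_peak = 35/2
d_cruise = 315/2 − 245/2 = 35; t_c = 35/(35/2) = 2
T = 2·7 + 2 = 16

t_a=7 t_c=2 v_peak=35/2 T=16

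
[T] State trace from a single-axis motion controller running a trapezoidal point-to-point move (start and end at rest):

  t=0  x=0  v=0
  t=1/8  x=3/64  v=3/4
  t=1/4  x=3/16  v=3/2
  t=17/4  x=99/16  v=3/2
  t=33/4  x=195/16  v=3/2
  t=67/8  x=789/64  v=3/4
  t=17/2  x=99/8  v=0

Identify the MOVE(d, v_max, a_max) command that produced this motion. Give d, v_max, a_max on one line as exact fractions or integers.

d=99/8 v_max=3/2 a_max=6

final state: t=17/2, x=99/8, v=0 → d = 99/8
a_max = (3/4−0)/(1/8−0) = 6
max v = 3/2 over t∈[1/4,33/4] → v_max = 3/2
check: 3/2·(1/4+8) = 99/8 ✓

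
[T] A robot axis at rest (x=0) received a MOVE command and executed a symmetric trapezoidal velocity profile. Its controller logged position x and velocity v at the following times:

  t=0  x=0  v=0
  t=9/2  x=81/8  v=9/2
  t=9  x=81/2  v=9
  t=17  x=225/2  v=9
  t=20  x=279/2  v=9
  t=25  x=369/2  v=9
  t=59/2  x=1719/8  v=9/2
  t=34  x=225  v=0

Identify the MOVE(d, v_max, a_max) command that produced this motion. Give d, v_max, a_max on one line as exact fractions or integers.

d=225 v_max=9 a_max=1

final state: t=34, x=225, v=0 → d = 225
a_max = (9/2−0)/(9/2−0) = 1
max v = 9 over t∈[9,25] → v_max = 9
check: 9·(9+16) = 225 ✓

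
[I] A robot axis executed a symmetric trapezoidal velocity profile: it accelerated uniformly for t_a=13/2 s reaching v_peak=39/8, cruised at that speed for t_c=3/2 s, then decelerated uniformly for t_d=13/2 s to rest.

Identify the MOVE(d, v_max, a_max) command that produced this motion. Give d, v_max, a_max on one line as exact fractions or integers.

d=39 v_max=39/8 a_max=3/4

a_max = (39/8)/(13/2) = 3/4
d_a = ½·39/8·13/2 = 507/32; d_c = 39/8·3/2 = 117/16
d = 2·507/32 + 117/16 = 39
t_c = 3/2 > 0 so v_max = 39/8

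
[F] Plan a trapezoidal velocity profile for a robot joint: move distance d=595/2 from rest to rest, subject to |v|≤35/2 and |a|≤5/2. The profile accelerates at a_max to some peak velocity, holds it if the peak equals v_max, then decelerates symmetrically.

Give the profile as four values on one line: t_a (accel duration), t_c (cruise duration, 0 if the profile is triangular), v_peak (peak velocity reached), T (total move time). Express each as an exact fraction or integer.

t_a=7 t_c=10 v_peak=35/2 T=24

v_max²/a_max = (35/2)²/(5/2) = 245/2
595/2 ≥ 245/2 so v_max reached
t_a = (35/2)/(5/2) = 7; v_peak = 35/2
d_cruise = 595/2 − 245/2 = 175; t_c = 175/(35/2) = 10
T = 2·7 + 10 = 24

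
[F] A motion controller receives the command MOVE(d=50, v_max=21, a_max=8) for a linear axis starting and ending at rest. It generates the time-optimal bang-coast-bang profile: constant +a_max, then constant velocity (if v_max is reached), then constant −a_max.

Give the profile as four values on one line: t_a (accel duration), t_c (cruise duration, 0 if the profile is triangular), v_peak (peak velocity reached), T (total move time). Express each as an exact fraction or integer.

t_a=5/2 t_c=0 v_peak=20 T=5

(v_max)²/a_max = 21²/8 = 441/8
50 < 441/8 ⇒ no cruise
v_peak = √(50·8) = √400 = 20
t_a = 20/8 = 5/2; t_c = 0
T = 2·5/2 = 5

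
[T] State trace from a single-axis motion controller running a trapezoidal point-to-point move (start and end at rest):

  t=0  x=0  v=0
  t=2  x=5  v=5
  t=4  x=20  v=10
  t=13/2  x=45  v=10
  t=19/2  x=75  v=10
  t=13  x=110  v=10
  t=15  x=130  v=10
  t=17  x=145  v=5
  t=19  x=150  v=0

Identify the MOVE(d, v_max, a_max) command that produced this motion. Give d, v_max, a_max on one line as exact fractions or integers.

d=150 v_max=10 a_max=5/2

final state: t=19, x=150, v=0 → d = 150
a_max = (5−0)/(2−0) = 5/2
max v = 10 over t∈[4,15] → v_max = 10
check: 10·(4+11) = 150 ✓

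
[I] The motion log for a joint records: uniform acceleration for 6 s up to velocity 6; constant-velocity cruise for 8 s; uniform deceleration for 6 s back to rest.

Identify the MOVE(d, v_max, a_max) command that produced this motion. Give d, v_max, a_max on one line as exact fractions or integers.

d=84 v_max=6 a_max=1

a_max = 6/6 = 1
d_a = ½·6·6 = 18; d_c = 6·8 = 48
d = 2·18 + 48 = 84
t_c = 8 > 0 → v_max = v_peak = 6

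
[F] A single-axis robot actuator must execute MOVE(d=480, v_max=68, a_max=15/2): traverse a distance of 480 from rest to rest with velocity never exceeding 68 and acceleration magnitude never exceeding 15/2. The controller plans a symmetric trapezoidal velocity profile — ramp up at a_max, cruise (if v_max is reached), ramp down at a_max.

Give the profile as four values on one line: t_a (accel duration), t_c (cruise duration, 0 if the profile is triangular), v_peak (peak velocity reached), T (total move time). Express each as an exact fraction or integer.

vₘ²/aₘ = 68²/(15/2) = 9248/15
480 < 9248/15 → triangular
v_peak = √(480·15/2) = √3600 = 60
t_a = 60/(15/2) = 8; t_c = 0
T = 2·8 = 16

t_a=8 t_c=0 v_peak=60 T=16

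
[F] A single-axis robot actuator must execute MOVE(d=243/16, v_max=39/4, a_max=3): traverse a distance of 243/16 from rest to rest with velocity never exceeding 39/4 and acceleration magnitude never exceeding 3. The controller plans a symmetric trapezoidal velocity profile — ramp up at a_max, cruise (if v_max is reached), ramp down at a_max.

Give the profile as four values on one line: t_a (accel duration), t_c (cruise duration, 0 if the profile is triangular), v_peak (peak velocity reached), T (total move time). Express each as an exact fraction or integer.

t_a=9/4 t_c=0 v_peak=27/4 T=9/2

vₘ²/aₘ = (39/4)²/3 = 507/16
243/16 < 507/16 ⇒ no cruise
v_peak = √(243/16·3) = √(729/16) = 27/4
t_a = (27/4)/3 = 9/4; t_c = 0
T = 2·9/4 = 9/2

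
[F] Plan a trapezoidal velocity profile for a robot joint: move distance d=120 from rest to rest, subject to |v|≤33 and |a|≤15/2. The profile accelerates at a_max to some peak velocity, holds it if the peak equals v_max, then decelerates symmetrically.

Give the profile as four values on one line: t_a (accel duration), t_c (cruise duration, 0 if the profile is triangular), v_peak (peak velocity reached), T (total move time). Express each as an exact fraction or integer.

(v_max)²/a_max = 33²/(15/2) = 726/5
120 < 726/5 so t_c = 0
v_peak = √(120·15/2) = √900 = 30
t_a = 30/(15/2) = 4; t_c = 0
T = 2·4 = 8

t_a=4 t_c=0 v_peak=30 T=8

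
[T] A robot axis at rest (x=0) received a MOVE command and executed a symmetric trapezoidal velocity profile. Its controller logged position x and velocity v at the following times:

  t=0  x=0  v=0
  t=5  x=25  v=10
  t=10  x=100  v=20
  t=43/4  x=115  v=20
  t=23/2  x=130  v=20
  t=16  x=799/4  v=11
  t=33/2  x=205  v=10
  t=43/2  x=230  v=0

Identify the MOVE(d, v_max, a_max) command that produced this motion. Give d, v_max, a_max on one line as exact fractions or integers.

final state: t=43/2, x=230, v=0 → d = 230
a_max = (10−0)/(5−0) = 2
max v = 20 over t∈[10,23/2] → v_max = 20
check: 20·(10+3/2) = 230 ✓

d=230 v_max=20 a_max=2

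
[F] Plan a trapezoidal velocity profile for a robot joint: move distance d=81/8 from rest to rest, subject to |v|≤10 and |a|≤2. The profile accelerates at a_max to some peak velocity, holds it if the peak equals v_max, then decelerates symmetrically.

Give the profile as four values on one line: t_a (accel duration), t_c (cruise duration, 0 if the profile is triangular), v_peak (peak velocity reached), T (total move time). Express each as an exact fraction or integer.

vₘ²/aₘ = 10²/2 = 50
81/8 < 50 → triangular
v_peak = √(81/8·2) = √(81/4) = 9/2
t_a = (9/2)/2 = 9/4; t_c = 0
T = 2·9/4 = 9/2

t_a=9/4 t_c=0 v_peak=9/2 T=9/2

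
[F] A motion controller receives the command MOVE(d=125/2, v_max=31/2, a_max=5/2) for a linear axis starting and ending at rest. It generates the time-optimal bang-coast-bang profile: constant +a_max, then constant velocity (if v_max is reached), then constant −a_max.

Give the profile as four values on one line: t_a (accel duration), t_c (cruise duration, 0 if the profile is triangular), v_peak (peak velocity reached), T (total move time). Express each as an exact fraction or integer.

t_a=5 t_c=0 v_peak=25/2 T=10

vₘ²/aₘ = (31/2)²/(5/2) = 961/10
125/2 < 961/10 so t_c = 0
v_peak = √(125/2·5/2) = √(625/4) = 25/2
t_a = (25/2)/(5/2) = 5; t_c = 0
T = 2·5 = 10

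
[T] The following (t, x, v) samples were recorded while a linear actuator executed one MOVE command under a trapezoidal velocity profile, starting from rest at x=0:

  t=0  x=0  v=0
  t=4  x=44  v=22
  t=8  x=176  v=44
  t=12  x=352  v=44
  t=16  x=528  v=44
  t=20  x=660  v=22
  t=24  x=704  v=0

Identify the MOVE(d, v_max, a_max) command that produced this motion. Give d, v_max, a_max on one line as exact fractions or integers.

d=704 v_max=44 a_max=11/2

final state: t=24, x=704, v=0 → d = 704
a_max = (22−0)/(4−0) = 11/2
max v = 44 over t∈[8,16] → v_max = 44
check: 44·(8+8) = 704 ✓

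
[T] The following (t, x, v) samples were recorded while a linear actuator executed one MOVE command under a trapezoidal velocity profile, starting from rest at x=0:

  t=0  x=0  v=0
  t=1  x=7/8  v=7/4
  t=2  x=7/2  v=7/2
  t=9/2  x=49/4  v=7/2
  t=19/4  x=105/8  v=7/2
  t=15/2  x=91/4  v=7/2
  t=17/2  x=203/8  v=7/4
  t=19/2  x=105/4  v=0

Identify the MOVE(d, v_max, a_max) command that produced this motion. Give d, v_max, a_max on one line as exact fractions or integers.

d=105/4 v_max=7/2 a_max=7/4

final state: t=19/2, x=105/4, v=0 → d = 105/4
a_max = (7/4−0)/(1−0) = 7/4
max v = 7/2 over t∈[2,15/2] → v_max = 7/2
check: 7/2·(2+11/2) = 105/4 ✓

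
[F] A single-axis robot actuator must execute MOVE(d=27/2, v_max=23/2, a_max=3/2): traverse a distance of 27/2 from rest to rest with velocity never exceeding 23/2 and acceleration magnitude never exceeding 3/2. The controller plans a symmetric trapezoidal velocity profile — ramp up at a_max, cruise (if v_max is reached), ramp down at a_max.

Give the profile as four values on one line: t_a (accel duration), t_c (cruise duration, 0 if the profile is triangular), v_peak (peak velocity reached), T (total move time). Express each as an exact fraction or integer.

t_a=3 t_c=0 v_peak=9/2 T=6

vₘ²/aₘ = (23/2)²/(3/2) = 529/6
27/2 < 529/6 → triangular
v_peak = √(27/2·3/2) = √(81/4) = 9/2
t_a = (9/2)/(3/2) = 3; t_c = 0
T = 2·3 = 6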